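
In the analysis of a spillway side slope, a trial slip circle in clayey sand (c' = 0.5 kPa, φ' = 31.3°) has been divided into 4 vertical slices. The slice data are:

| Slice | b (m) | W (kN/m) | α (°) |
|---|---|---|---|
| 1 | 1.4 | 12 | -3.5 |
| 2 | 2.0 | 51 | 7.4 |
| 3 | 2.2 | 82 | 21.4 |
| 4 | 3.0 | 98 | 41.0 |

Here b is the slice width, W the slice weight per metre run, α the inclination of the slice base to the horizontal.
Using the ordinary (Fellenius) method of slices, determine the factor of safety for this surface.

Ordinary method of slices: FS = Σ[c'·Δl_i + (W_i cosα_i)·tanφ'] / Σ W_i sinα_i, with Δl_i = b_i / cosα_i.
Slice 1: Δl = 1.4/cos(-3.5°) = 1.403 m; N'_1 = 12·cos(-3.5°) = 12.0; c'Δl = 0.70; W sinα = -0.7
Slice 2: Δl = 2.0/cos7.4° = 2.017 m; N'_2 = 51·cos7.4° = 50.6; c'Δl = 1.01; W sinα = 6.6
Slice 3: Δl = 2.2/cos21.4° = 2.363 m; N'_3 = 82·cos21.4° = 76.3; c'Δl = 1.18; W sinα = 29.9
Slice 4: Δl = 3.0/cos41.0° = 3.975 m; N'_4 = 98·cos41.0° = 74.0; c'Δl = 1.99; W sinα = 64.3
Σc'Δl = 4.9 kN/m; ΣN' = 212.9 kN/m; ΣW sinα = 100.0 kN/m
Resisting = 4.9 + 212.9·tan31.3° = 4.9 + 129.4 = 134.3 kN/m
FS = 134.3 / 100.0 = 1.342

FS = 1.34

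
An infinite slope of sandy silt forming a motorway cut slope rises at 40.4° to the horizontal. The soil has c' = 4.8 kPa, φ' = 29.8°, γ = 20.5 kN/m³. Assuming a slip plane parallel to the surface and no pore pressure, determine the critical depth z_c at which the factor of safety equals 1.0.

Setting FS = 1.00 in FS = [c' + γz cos²β tanφ'] / [γz sinβ cosβ] and solving for z:
z = c' / [γ cosβ (FS·sinβ − cosβ·tanφ')]
  = 4.8 / [20.5·cos40.4°·(1.00·sin40.4° − cos40.4°·tan29.8°)]
  = 4.8 / [20.5·0.7615·(1.00·0.6481 − 0.7615·0.5727)]
  = 4.8 / 3.3094 = 1.450 m

z_c = 1.45 m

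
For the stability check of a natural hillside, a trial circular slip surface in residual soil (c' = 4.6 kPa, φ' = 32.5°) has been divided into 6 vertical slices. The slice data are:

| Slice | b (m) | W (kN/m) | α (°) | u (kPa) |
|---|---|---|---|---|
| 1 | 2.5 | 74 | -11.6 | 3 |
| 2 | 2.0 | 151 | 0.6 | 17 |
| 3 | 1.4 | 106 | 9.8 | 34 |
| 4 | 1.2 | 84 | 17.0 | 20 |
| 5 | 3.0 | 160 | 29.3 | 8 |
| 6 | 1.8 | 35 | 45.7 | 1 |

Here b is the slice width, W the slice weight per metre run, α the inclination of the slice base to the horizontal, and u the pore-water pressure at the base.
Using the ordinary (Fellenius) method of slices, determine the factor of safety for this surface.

FS = 2.51

Ordinary method of slices: FS = Σ[c'·Δl_i + (W_i cosα_i − u_i·Δl_i)·tanφ'] / Σ W_i sinα_i, with Δl_i = b_i / cosα_i.
Slice 1: Δl = 2.5/cos(-11.6°) = 2.552 m; N'_1 = 74·cos(-11.6°) − 3·2.552 = 64.8; c'Δl = 11.74; W sinα = -14.9
Slice 2: Δl = 2.0/cos0.6° = 2.000 m; N'_2 = 151·cos0.6° − 17·2.000 = 117.0; c'Δl = 9.20; W sinα = 1.6
Slice 3: Δl = 1.4/cos9.8° = 1.421 m; N'_3 = 106·cos9.8° − 34·1.421 = 56.1; c'Δl = 6.54; W sinα = 18.0
Slice 4: Δl = 1.2/cos17.0° = 1.255 m; N'_4 = 84·cos17.0° − 20·1.255 = 55.2; c'Δl = 5.77; W sinα = 24.6
Slice 5: Δl = 3.0/cos29.3° = 3.440 m; N'_5 = 160·cos29.3° − 8·3.440 = 112.0; c'Δl = 15.82; W sinα = 78.3
Slice 6: Δl = 1.8/cos45.7° = 2.577 m; N'_6 = 35·cos45.7° − 1·2.577 = 21.9; c'Δl = 11.86; W sinα = 25.0
Σc'Δl = 60.9 kN/m; ΣN' = 427.1 kN/m; ΣW sinα = 132.7 kN/m
Resisting = 60.9 + 427.1·tan32.5° = 60.9 + 272.1 = 333.0 kN/m
FS = 333.0 / 132.7 = 2.510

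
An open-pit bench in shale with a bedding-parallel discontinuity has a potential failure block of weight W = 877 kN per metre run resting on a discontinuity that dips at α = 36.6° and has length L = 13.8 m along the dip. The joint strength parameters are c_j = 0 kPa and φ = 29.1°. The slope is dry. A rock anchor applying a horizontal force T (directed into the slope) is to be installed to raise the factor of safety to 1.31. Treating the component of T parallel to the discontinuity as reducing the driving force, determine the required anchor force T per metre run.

T = 212 kN/m

Resolving forces along and normal to the sliding plane, with the horizontal anchor force T adding T·sinα to the effective normal force and T·cosα acting up the plane against the driving force:
FS = [c_jL + (W cosα + T sinα) tanφ] / [W sinα − T cosα]
Without the anchor: N' = 704.1 kN/m, driving T_d = 522.9 kN/m, resisting R = 0·13.8 + 704.1·tan29.1° = 391.9 kN/m, FS = 0.75.
Setting FS = 1.31 and solving for T:
1.31·(522.9 − T cos36.6°) = 391.9 + T sin36.6°·tan29.1°
T·(sin36.6°·tan29.1° + 1.31·cos36.6°) = 1.31·522.9 − 391.9
T·(0.5962·0.5566 + 1.31·0.8028) = 685.0 − 391.9 = 293.1
T·1.3835 = 293.1
T = 211.8 kN/m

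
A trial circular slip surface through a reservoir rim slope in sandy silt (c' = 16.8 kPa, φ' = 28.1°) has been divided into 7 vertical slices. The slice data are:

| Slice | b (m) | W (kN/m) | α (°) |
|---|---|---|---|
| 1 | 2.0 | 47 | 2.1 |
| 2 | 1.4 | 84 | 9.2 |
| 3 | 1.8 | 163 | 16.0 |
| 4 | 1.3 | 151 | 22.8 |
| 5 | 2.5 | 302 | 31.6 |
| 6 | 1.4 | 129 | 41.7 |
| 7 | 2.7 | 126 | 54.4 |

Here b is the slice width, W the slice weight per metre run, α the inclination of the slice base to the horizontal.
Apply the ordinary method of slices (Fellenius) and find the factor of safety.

Ordinary method of slices: FS = Σ[c'·Δl_i + (W_i cosα_i)·tanφ'] / Σ W_i sinα_i, with Δl_i = b_i / cosα_i.
Slice 1: Δl = 2.0/cos2.1° = 2.001 m; N'_1 = 47·cos2.1° = 47.0; c'Δl = 33.62; W sinα = 1.7
Slice 2: Δl = 1.4/cos9.2° = 1.418 m; N'_2 = 84·cos9.2° = 82.9; c'Δl = 23.83; W sinα = 13.4
Slice 3: Δl = 1.8/cos16.0° = 1.873 m; N'_3 = 163·cos16.0° = 156.7; c'Δl = 31.46; W sinα = 44.9
Slice 4: Δl = 1.3/cos22.8° = 1.410 m; N'_4 = 151·cos22.8° = 139.2; c'Δl = 23.69; W sinα = 58.5
Slice 5: Δl = 2.5/cos31.6° = 2.935 m; N'_5 = 302·cos31.6° = 257.2; c'Δl = 49.31; W sinα = 158.2
Slice 6: Δl = 1.4/cos41.7° = 1.875 m; N'_6 = 129·cos41.7° = 96.3; c'Δl = 31.50; W sinα = 85.8
Slice 7: Δl = 2.7/cos54.4° = 4.638 m; N'_7 = 126·cos54.4° = 73.3; c'Δl = 77.92; W sinα = 102.5
Σc'Δl = 271.3 kN/m; ΣN' = 852.7 kN/m; ΣW sinα = 465.1 kN/m
Resisting = 271.3 + 852.7·tan28.1° = 271.3 + 455.3 = 726.6 kN/m
FS = 726.6 / 465.1 = 1.562

FS = 1.56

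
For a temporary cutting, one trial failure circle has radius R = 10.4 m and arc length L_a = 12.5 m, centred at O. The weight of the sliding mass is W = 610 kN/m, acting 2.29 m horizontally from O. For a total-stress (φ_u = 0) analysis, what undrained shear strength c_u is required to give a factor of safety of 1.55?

c_u = 16.7 kPa

FS = c_u·L_a·R / (W·d), so c_u = FS·W·d / (L_a·R).
c_u = 1.55·610·2.29 / (12.50·10.4) = 2165.2 / 130.00 = 16.66 kPa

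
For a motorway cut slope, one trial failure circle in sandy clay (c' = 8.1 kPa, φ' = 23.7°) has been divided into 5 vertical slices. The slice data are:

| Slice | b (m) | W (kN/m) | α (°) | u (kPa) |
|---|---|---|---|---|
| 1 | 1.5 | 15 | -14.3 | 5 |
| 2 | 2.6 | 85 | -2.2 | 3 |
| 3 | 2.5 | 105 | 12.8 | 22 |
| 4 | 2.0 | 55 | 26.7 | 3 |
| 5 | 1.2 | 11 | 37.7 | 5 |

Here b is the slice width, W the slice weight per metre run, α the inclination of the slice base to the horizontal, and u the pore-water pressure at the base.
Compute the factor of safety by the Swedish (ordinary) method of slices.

Ordinary method of slices: FS = Σ[c'·Δl_i + (W_i cosα_i − u_i·Δl_i)·tanφ'] / Σ W_i sinα_i, with Δl_i = b_i / cosα_i.
Slice 1: Δl = 1.5/cos(-14.3°) = 1.548 m; N'_1 = 15·cos(-14.3°) − 5·1.548 = 6.8; c'Δl = 12.54; W sinα = -3.7
Slice 2: Δl = 2.6/cos(-2.2°) = 2.602 m; N'_2 = 85·cos(-2.2°) − 3·2.602 = 77.1; c'Δl = 21.08; W sinα = -3.3
Slice 3: Δl = 2.5/cos12.8° = 2.564 m; N'_3 = 105·cos12.8° − 22·2.564 = 46.0; c'Δl = 20.77; W sinα = 23.3
Slice 4: Δl = 2.0/cos26.7° = 2.239 m; N'_4 = 55·cos26.7° − 3·2.239 = 42.4; c'Δl = 18.13; W sinα = 24.7
Slice 5: Δl = 1.2/cos37.7° = 1.517 m; N'_5 = 11·cos37.7° − 5·1.517 = 1.1; c'Δl = 12.28; W sinα = 6.7
Σc'Δl = 84.8 kN/m; ΣN' = 173.5 kN/m; ΣW sinα = 47.7 kN/m
Resisting = 84.8 + 173.5·tan23.7° = 84.8 + 76.1 = 160.9 kN/m
FS = 160.9 / 47.7 = 3.372

FS = 3.37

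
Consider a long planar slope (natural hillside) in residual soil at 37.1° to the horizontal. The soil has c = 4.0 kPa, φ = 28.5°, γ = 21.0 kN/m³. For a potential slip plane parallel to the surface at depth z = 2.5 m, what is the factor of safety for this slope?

For an infinite slope with a slip plane parallel to the surface (no pore pressure): FS = [c + γz cos²β tanφ] / [γz sinβ cosβ].
γz = 21.0·2.5 = 52.50 kN/m²
Numerator = 4.0 + 52.50·cos²37.1°·tan28.5° = 4.0 + 52.50·0.6361·0.5430 = 22.133 kPa
Denominator = 52.50·sin37.1°·cos37.1° = 52.50·0.6032·0.7976 = 25.258 kPa
FS = 22.133 / 25.258 = 0.876

FS = 0.88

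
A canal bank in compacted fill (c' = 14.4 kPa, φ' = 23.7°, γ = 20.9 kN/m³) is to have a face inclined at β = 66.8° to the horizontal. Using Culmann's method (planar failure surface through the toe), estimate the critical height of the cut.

H_c = 8.60 m

Culmann's analysis gives the critical failure plane at α_cr = (β + φ')/2 = (66.8 + 23.7)/2 = 45.2°, and the critical height
H_c = (4c'/γ) · sinβ cosφ' / [1 − cos(β − φ')]
    = (4·14.4/20.9) · sin66.8°·cos23.7° / [1 − cos(43.1°)]
    = 2.756 · 0.9191·0.9157 / [1 − 0.7302]
    = 2.756 · 0.8416 / 0.2698
    = 8.60 m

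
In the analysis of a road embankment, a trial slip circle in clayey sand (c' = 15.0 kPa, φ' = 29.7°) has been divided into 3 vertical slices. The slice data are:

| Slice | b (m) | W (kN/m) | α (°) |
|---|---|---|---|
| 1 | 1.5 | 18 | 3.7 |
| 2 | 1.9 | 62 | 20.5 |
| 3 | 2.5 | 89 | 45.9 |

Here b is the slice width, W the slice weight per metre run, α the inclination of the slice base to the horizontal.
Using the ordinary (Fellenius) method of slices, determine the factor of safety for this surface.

FS = 2.14

Ordinary method of slices: FS = Σ[c'·Δl_i + (W_i cosα_i)·tanφ'] / Σ W_i sinα_i, with Δl_i = b_i / cosα_i.
Slice 1: Δl = 1.5/cos3.7° = 1.503 m; N'_1 = 18·cos3.7° = 18.0; c'Δl = 22.55; W sinα = 1.2
Slice 2: Δl = 1.9/cos20.5° = 2.028 m; N'_2 = 62·cos20.5° = 58.1; c'Δl = 30.43; W sinα = 21.7
Slice 3: Δl = 2.5/cos45.9° = 3.592 m; N'_3 = 89·cos45.9° = 61.9; c'Δl = 53.89; W sinα = 63.9
Σc'Δl = 106.9 kN/m; ΣN' = 138.0 kN/m; ΣW sinα = 86.8 kN/m
Resisting = 106.9 + 138.0·tan29.7° = 106.9 + 78.7 = 185.6 kN/m
FS = 185.6 / 86.8 = 2.138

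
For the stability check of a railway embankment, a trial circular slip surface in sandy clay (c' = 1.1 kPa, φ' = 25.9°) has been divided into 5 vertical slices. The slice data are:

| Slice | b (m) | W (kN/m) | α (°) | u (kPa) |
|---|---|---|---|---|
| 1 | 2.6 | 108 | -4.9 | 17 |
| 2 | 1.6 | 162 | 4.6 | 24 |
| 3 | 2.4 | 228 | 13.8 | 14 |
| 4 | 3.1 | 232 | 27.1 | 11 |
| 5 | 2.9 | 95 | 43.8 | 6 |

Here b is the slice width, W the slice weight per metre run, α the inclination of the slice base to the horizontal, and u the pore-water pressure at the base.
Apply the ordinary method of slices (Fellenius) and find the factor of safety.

FS = 1.31

Ordinary method of slices: FS = Σ[c'·Δl_i + (W_i cosα_i − u_i·Δl_i)·tanφ'] / Σ W_i sinα_i, with Δl_i = b_i / cosα_i.
Slice 1: Δl = 2.6/cos(-4.9°) = 2.610 m; N'_1 = 108·cos(-4.9°) − 17·2.610 = 63.2; c'Δl = 2.87; W sinα = -9.2
Slice 2: Δl = 1.6/cos4.6° = 1.605 m; N'_2 = 162·cos4.6° − 24·1.605 = 123.0; c'Δl = 1.77; W sinα = 13.0
Slice 3: Δl = 2.4/cos13.8° = 2.471 m; N'_3 = 228·cos13.8° − 14·2.471 = 186.8; c'Δl = 2.72; W sinα = 54.4
Slice 4: Δl = 3.1/cos27.1° = 3.482 m; N'_4 = 232·cos27.1° − 11·3.482 = 168.2; c'Δl = 3.83; W sinα = 105.7
Slice 5: Δl = 2.9/cos43.8° = 4.018 m; N'_5 = 95·cos43.8° − 6·4.018 = 44.5; c'Δl = 4.42; W sinα = 65.8
Σc'Δl = 15.6 kN/m; ΣN' = 585.7 kN/m; ΣW sinα = 229.6 kN/m
Resisting = 15.6 + 585.7·tan25.9° = 15.6 + 284.4 = 300.0 kN/m
FS = 300.0 / 229.6 = 1.307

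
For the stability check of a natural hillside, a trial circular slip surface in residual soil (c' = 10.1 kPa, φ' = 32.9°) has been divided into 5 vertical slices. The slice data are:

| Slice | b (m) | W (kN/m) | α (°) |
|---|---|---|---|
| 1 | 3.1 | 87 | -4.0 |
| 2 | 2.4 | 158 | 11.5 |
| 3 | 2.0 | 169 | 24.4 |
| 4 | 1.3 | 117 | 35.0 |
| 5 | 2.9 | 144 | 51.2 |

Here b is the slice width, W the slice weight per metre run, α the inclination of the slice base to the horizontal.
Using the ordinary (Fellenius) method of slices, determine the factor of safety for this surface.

FS = 1.88

Ordinary method of slices: FS = Σ[c'·Δl_i + (W_i cosα_i)·tanφ'] / Σ W_i sinα_i, with Δl_i = b_i / cosα_i.
Slice 1: Δl = 3.1/cos(-4.0°) = 3.108 m; N'_1 = 87·cos(-4.0°) = 86.8; c'Δl = 31.39; W sinα = -6.1
Slice 2: Δl = 2.4/cos11.5° = 2.449 m; N'_2 = 158·cos11.5° = 154.8; c'Δl = 24.74; W sinα = 31.5
Slice 3: Δl = 2.0/cos24.4° = 2.196 m; N'_3 = 169·cos24.4° = 153.9; c'Δl = 22.18; W sinα = 69.8
Slice 4: Δl = 1.3/cos35.0° = 1.587 m; N'_4 = 117·cos35.0° = 95.8; c'Δl = 16.03; W sinα = 67.1
Slice 5: Δl = 2.9/cos51.2° = 4.628 m; N'_5 = 144·cos51.2° = 90.2; c'Δl = 46.74; W sinα = 112.2
Σc'Δl = 141.1 kN/m; ΣN' = 581.6 kN/m; ΣW sinα = 274.6 kN/m
Resisting = 141.1 + 581.6·tan32.9° = 141.1 + 376.2 = 517.3 kN/m
FS = 517.3 / 274.6 = 1.884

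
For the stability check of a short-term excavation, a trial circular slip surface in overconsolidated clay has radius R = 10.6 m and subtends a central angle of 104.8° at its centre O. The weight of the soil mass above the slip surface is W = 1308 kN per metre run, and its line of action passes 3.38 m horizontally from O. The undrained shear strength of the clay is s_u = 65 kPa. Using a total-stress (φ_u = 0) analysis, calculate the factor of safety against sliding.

Taking moments about the centre O, the resisting moment is provided by the undrained shear strength acting along the arc:
Arc length L_a = R·θ = 10.6·(104.8°·π/180) = 10.6·1.8291 = 19.39 m
M_R = s_u·L_a·R = 65·19.39·10.6 = 13358.7 kN·m/m
M_D = W·d = 1308·3.38 = 4421.0 kN·m/m
FS = M_R / M_D = 13358.7 / 4421.0 = 3.022

FS = 3.02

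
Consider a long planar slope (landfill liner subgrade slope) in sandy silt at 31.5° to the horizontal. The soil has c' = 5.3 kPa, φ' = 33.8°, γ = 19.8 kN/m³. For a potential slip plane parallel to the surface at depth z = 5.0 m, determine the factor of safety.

FS = 1.21

For an infinite slope with a slip plane parallel to the surface (no pore pressure): FS = [c' + γz cos²β tanφ'] / [γz sinβ cosβ].
γz = 19.8·5.0 = 99.00 kN/m²
Numerator = 5.3 + 99.00·cos²31.5°·tan33.8° = 5.3 + 99.00·0.7270·0.6694 = 53.481 kPa
Denominator = 99.00·sin31.5°·cos31.5° = 99.00·0.5225·0.8526 = 44.105 kPa
FS = 53.481 / 44.105 = 1.213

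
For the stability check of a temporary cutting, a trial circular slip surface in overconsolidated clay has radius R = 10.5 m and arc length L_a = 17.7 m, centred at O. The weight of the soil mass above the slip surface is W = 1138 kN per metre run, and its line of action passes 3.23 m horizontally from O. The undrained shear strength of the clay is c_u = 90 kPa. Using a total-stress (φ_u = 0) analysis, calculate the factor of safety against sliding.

FS = 4.55

Taking moments about the centre O, the resisting moment is provided by the undrained shear strength acting along the arc:
M_R = c_u·L_a·R = 90·17.70·10.5 = 16726.5 kN·m/m
M_D = W·d = 1138·3.23 = 3675.7 kN·m/m
FS = M_R / M_D = 16726.5 / 3675.7 = 4.551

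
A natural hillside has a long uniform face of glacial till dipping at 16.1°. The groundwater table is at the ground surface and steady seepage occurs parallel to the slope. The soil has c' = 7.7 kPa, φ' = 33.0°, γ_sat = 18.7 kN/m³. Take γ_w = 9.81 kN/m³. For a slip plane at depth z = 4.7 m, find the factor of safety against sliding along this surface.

With seepage parallel to the slope and the water table at the surface, the effective normal stress on the slip plane uses the buoyant unit weight γ' = γ_sat − γ_w while the driving shear stress uses γ_sat:
FS = [c' + γ' z cos²β tanφ'] / [γ_sat z sinβ cosβ]
γ' = 18.7 − 9.81 = 8.89 kN/m³
Numerator = 7.7 + 8.89·4.7·cos²16.1°·tan33.0° = 7.7 + 8.89·4.7·0.9231·0.6494 = 32.747 kPa
Denominator = 18.7·4.7·sin16.1°·cos16.1° = 18.7·4.7·0.2773·0.9608 = 23.417 kPa
FS = 32.747 / 23.417 = 1.398

FS = 1.40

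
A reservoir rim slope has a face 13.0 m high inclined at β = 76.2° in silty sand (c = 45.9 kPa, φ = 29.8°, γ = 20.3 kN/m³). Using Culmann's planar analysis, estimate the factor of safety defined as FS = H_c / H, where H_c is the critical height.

FS = 1.89

H_c = (4c/γ) · sinβ cosφ / [1 − cos(β − φ)]
    = (4·45.9/20.3) · sin76.2°·cos29.8° / [1 − cos46.4°]
    = 9.044 · 0.8427 / 0.3104 = 24.56 m
FS = H_c / H = 24.56 / 13.0 = 1.889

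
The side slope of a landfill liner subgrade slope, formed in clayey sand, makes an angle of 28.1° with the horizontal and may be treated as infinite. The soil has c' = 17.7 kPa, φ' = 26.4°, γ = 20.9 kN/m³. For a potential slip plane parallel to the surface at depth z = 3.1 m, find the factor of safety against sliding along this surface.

FS = 1.59

For an infinite slope with a slip plane parallel to the surface (no pore pressure): FS = [c' + γz cos²β tanφ'] / [γz sinβ cosβ].
γz = 20.9·3.1 = 64.79 kN/m²
Numerator = 17.7 + 64.79·cos²28.1°·tan26.4° = 17.7 + 64.79·0.7781·0.4964 = 42.727 kPa
Denominator = 64.79·sin28.1°·cos28.1° = 64.79·0.4710·0.8821 = 26.920 kPa
FS = 42.727 / 26.920 = 1.587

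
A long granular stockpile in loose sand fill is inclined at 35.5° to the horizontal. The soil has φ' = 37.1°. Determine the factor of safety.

For a dry cohesionless infinite slope the factor of safety is FS = tanφ' / tanβ.
FS = tan37.1° / tan35.5° = 0.7563 / 0.7133 = 1.060

FS = 1.06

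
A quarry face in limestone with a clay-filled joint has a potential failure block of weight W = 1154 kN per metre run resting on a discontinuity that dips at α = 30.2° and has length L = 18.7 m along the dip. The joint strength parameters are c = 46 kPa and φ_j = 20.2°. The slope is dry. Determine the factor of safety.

FS = 2.11

Resolving the block weight along and normal to the plane and applying the Mohr–Coulomb strength on the joint:
N' = W cosα = 1154·cos30.2° = 997.4 kN/m
Driving force T = W sinα = 1154·sin30.2° = 580.5 kN/m
Resisting force R = c·L + N'·tanφ_j = 46·18.7 + 997.4·tan20.2° = 860.2 + 367.0 = 1227.2 kN/m
FS = R / T = 1227.2 / 580.5 = 2.114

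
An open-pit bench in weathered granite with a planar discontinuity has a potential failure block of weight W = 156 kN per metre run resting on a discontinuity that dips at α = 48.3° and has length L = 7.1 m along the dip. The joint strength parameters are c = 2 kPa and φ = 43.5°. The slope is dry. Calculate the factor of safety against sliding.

Resolving the block weight along and normal to the plane and applying the Mohr–Coulomb strength on the joint:
N' = W cosα = 156·cos48.3° = 103.8 kN/m
Driving force T = W sinα = 156·sin48.3° = 116.5 kN/m
Resisting force R = c·L + N'·tanφ = 2·7.1 + 103.8·tan43.5° = 14.2 + 98.5 = 112.7 kN/m
FS = R / T = 112.7 / 116.5 = 0.967

FS = 0.97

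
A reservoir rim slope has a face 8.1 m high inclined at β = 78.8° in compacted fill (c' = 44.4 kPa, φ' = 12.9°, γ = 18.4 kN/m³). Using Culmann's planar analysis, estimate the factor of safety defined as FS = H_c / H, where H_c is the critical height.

FS = 1.93

H_c = (4c'/γ) · sinβ cosφ' / [1 − cos(β − φ')]
    = (4·44.4/18.4) · sin78.8°·cos12.9° / [1 − cos65.9°]
    = 9.652 · 0.9562 / 0.5917 = 15.60 m
FS = H_c / H = 15.60 / 8.1 = 1.926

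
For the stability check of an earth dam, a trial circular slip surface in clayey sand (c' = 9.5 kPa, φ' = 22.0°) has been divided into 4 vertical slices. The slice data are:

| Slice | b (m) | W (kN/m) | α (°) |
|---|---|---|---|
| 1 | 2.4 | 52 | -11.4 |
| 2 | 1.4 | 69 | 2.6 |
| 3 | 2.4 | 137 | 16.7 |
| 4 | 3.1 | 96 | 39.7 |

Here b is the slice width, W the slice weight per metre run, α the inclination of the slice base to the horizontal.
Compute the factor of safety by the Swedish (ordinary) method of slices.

Ordinary method of slices: FS = Σ[c'·Δl_i + (W_i cosα_i)·tanφ'] / Σ W_i sinα_i, with Δl_i = b_i / cosα_i.
Slice 1: Δl = 2.4/cos(-11.4°) = 2.448 m; N'_1 = 52·cos(-11.4°) = 51.0; c'Δl = 23.26; W sinα = -10.3
Slice 2: Δl = 1.4/cos2.6° = 1.401 m; N'_2 = 69·cos2.6° = 68.9; c'Δl = 13.31; W sinα = 3.1
Slice 3: Δl = 2.4/cos16.7° = 2.506 m; N'_3 = 137·cos16.7° = 131.2; c'Δl = 23.80; W sinα = 39.4
Slice 4: Δl = 3.1/cos39.7° = 4.029 m; N'_4 = 96·cos39.7° = 73.9; c'Δl = 38.28; W sinα = 61.3
Σc'Δl = 98.7 kN/m; ΣN' = 325.0 kN/m; ΣW sinα = 93.5 kN/m
Resisting = 98.7 + 325.0·tan22.0° = 98.7 + 131.3 = 230.0 kN/m
FS = 230.0 / 93.5 = 2.458

FS = 2.46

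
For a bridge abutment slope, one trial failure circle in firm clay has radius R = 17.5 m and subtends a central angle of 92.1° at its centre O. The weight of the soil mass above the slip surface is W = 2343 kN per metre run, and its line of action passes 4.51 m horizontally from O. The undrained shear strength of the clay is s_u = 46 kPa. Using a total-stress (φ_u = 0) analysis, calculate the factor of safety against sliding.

FS = 2.14

Taking moments about the centre O, the resisting moment is provided by the undrained shear strength acting along the arc:
Arc length L_a = R·θ = 17.5·(92.1°·π/180) = 17.5·1.6074 = 28.13 m
M_R = s_u·L_a·R = 46·28.13·17.5 = 22644.9 kN·m/m
M_D = W·d = 2343·4.51 = 10566.9 kN·m/m
FS = M_R / M_D = 22644.9 / 10566.9 = 2.143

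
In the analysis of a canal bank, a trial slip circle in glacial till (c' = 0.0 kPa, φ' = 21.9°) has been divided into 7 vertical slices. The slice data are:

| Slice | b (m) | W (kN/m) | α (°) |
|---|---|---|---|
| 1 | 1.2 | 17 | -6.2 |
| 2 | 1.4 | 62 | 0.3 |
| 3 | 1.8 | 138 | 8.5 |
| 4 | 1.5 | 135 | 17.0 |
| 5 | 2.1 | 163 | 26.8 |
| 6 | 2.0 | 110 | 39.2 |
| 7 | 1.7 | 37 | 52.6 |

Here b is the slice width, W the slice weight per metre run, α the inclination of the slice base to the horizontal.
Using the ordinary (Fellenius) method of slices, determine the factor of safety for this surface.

Ordinary method of slices: FS = Σ[c'·Δl_i + (W_i cosα_i)·tanφ'] / Σ W_i sinα_i, with Δl_i = b_i / cosα_i.
Slice 1: Δl = 1.2/cos(-6.2°) = 1.207 m; N'_1 = 17·cos(-6.2°) = 16.9; c'Δl = 0.00; W sinα = -1.8
Slice 2: Δl = 1.4/cos0.3° = 1.400 m; N'_2 = 62·cos0.3° = 62.0; c'Δl = 0.00; W sinα = 0.3
Slice 3: Δl = 1.8/cos8.5° = 1.820 m; N'_3 = 138·cos8.5° = 136.5; c'Δl = 0.00; W sinα = 20.4
Slice 4: Δl = 1.5/cos17.0° = 1.569 m; N'_4 = 135·cos17.0° = 129.1; c'Δl = 0.00; W sinα = 39.5
Slice 5: Δl = 2.1/cos26.8° = 2.353 m; N'_5 = 163·cos26.8° = 145.5; c'Δl = 0.00; W sinα = 73.5
Slice 6: Δl = 2.0/cos39.2° = 2.581 m; N'_6 = 110·cos39.2° = 85.2; c'Δl = 0.00; W sinα = 69.5
Slice 7: Δl = 1.7/cos52.6° = 2.799 m; N'_7 = 37·cos52.6° = 22.5; c'Δl = 0.00; W sinα = 29.4
Σc'Δl = 0.0 kN/m; ΣN' = 597.7 kN/m; ΣW sinα = 230.8 kN/m
Resisting = 0.0 + 597.7·tan21.9° = 0.0 + 240.3 = 240.3 kN/m
FS = 240.3 / 230.8 = 1.041

FS = 1.04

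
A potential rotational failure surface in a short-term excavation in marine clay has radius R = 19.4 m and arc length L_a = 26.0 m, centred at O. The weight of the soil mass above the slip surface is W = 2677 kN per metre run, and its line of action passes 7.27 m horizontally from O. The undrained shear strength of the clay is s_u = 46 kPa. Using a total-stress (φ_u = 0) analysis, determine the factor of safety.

Taking moments about the centre O, the resisting moment is provided by the undrained shear strength acting along the arc:
M_R = s_u·L_a·R = 46·26.00·19.4 = 23202.4 kN·m/m
M_D = W·d = 2677·7.27 = 19461.8 kN·m/m
FS = M_R / M_D = 23202.4 / 19461.8 = 1.192

FS = 1.19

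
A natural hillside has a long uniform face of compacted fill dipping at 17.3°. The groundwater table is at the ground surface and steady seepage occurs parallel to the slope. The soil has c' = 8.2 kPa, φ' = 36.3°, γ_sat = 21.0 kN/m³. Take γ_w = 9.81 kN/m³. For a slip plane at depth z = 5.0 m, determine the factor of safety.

With seepage parallel to the slope and the water table at the surface, the effective normal stress on the slip plane uses the buoyant unit weight γ' = γ_sat − γ_w while the driving shear stress uses γ_sat:
FS = [c' + γ' z cos²β tanφ'] / [γ_sat z sinβ cosβ]
γ' = 21.0 − 9.81 = 11.19 kN/m³
Numerator = 8.2 + 11.19·5.0·cos²17.3°·tan36.3° = 8.2 + 11.19·5.0·0.9116·0.7346 = 45.665 kPa
Denominator = 21.0·5.0·sin17.3°·cos17.3° = 21.0·5.0·0.2974·0.9548 = 29.812 kPa
FS = 45.665 / 29.812 = 1.532

FS = 1.53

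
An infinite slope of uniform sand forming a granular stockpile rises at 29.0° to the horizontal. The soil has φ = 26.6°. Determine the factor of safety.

For a dry cohesionless infinite slope the factor of safety is FS = tanφ / tanβ.
FS = tan26.6° / tan29.0° = 0.5008 / 0.5543 = 0.903

FS = 0.90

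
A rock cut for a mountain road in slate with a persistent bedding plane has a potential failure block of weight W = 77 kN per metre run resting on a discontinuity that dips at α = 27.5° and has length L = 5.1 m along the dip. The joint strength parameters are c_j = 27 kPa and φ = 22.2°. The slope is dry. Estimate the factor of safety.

Resolving the block weight along and normal to the plane and applying the Mohr–Coulomb strength on the joint:
N' = W cosα = 77·cos27.5° = 68.3 kN/m
Driving force T = W sinα = 77·sin27.5° = 35.6 kN/m
Resisting force R = c_j·L + N'·tanφ = 27·5.1 + 68.3·tan22.2° = 137.7 + 27.9 = 165.6 kN/m
FS = R / T = 165.6 / 35.6 = 4.657

FS = 4.66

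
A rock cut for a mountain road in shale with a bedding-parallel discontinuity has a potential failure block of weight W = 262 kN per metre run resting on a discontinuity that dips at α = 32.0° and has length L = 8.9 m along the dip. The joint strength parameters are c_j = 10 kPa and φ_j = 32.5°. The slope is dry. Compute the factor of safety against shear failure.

Resolving the block weight along and normal to the plane and applying the Mohr–Coulomb strength on the joint:
N' = W cosα = 262·cos32.0° = 222.2 kN/m
Driving force T = W sinα = 262·sin32.0° = 138.8 kN/m
Resisting force R = c_j·L + N'·tanφ_j = 10·8.9 + 222.2·tan32.5° = 89.0 + 141.5 = 230.5 kN/m
FS = R / T = 230.5 / 138.8 = 1.661

FS = 1.66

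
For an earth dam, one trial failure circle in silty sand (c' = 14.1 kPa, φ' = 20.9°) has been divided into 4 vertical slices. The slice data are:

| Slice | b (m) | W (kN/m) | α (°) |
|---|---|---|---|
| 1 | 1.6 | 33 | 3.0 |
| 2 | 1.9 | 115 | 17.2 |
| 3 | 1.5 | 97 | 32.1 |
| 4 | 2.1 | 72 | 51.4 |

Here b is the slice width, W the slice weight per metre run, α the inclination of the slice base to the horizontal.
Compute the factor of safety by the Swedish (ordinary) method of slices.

Ordinary method of slices: FS = Σ[c'·Δl_i + (W_i cosα_i)·tanφ'] / Σ W_i sinα_i, with Δl_i = b_i / cosα_i.
Slice 1: Δl = 1.6/cos3.0° = 1.602 m; N'_1 = 33·cos3.0° = 33.0; c'Δl = 22.59; W sinα = 1.7
Slice 2: Δl = 1.9/cos17.2° = 1.989 m; N'_2 = 115·cos17.2° = 109.9; c'Δl = 28.04; W sinα = 34.0
Slice 3: Δl = 1.5/cos32.1° = 1.771 m; N'_3 = 97·cos32.1° = 82.2; c'Δl = 24.97; W sinα = 51.5
Slice 4: Δl = 2.1/cos51.4° = 3.366 m; N'_4 = 72·cos51.4° = 44.9; c'Δl = 47.46; W sinα = 56.3
Σc'Δl = 123.1 kN/m; ΣN' = 269.9 kN/m; ΣW sinα = 143.5 kN/m
Resisting = 123.1 + 269.9·tan20.9° = 123.1 + 103.1 = 226.1 kN/m
FS = 226.1 / 143.5 = 1.575

FS = 1.58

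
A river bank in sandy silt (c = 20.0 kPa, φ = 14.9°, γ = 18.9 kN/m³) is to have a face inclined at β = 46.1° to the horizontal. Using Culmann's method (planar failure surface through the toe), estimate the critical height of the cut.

Culmann's analysis gives the critical failure plane at α_cr = (β + φ)/2 = (46.1 + 14.9)/2 = 30.5°, and the critical height
H_c = (4c/γ) · sinβ cosφ / [1 − cos(β − φ)]
    = (4·20.0/18.9) · sin46.1°·cos14.9° / [1 − cos(31.2°)]
    = 4.233 · 0.7206·0.9664 / [1 − 0.8554]
    = 4.233 · 0.6963 / 0.1446
    = 20.38 m

H_c = 20.38 m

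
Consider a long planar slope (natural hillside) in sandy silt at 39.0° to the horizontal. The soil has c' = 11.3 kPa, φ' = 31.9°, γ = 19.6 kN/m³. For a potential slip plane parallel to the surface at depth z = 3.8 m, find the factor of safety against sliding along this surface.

FS = 1.08

For an infinite slope with a slip plane parallel to the surface (no pore pressure): FS = [c' + γz cos²β tanφ'] / [γz sinβ cosβ].
γz = 19.6·3.8 = 74.48 kN/m²
Numerator = 11.3 + 74.48·cos²39.0°·tan31.9° = 11.3 + 74.48·0.6040·0.6224 = 39.299 kPa
Denominator = 74.48·sin39.0°·cos39.0° = 74.48·0.6293·0.7771 = 36.426 kPa
FS = 39.299 / 36.426 = 1.079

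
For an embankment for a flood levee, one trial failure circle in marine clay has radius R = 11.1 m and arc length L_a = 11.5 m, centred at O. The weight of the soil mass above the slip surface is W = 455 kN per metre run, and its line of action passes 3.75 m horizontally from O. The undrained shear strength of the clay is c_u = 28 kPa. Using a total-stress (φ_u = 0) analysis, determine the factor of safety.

FS = 2.09

Taking moments about the centre O, the resisting moment is provided by the undrained shear strength acting along the arc:
M_R = c_u·L_a·R = 28·11.50·11.1 = 3574.2 kN·m/m
M_D = W·d = 455·3.75 = 1706.2 kN·m/m
FS = M_R / M_D = 3574.2 / 1706.2 = 2.095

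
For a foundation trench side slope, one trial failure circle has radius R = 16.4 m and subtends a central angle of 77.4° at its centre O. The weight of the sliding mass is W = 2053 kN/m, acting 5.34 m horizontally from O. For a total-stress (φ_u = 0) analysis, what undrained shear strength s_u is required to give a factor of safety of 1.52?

s_u = 45.9 kPa

FS = s_u·L_a·R / (W·d), so s_u = FS·W·d / (L_a·R).
Arc length L_a = R·θ = 16.4·(77.4°·π/180) = 16.4·1.3509 = 22.15 m
s_u = 1.52·2053·5.34 / (22.15·16.4) = 16663.8 / 363.33 = 45.86 kPa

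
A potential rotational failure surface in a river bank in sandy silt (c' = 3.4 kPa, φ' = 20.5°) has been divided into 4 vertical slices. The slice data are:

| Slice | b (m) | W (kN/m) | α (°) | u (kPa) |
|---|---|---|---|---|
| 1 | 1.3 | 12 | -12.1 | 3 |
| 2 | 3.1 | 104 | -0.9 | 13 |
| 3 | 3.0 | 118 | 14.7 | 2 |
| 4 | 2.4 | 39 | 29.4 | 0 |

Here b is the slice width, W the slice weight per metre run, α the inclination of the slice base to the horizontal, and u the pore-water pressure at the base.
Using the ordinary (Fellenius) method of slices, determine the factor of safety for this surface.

Ordinary method of slices: FS = Σ[c'·Δl_i + (W_i cosα_i − u_i·Δl_i)·tanφ'] / Σ W_i sinα_i, with Δl_i = b_i / cosα_i.
Slice 1: Δl = 1.3/cos(-12.1°) = 1.330 m; N'_1 = 12·cos(-12.1°) − 3·1.330 = 7.7; c'Δl = 4.52; W sinα = -2.5
Slice 2: Δl = 3.1/cos(-0.9°) = 3.100 m; N'_2 = 104·cos(-0.9°) − 13·3.100 = 63.7; c'Δl = 10.54; W sinα = -1.6
Slice 3: Δl = 3.0/cos14.7° = 3.102 m; N'_3 = 118·cos14.7° − 2·3.102 = 107.9; c'Δl = 10.55; W sinα = 29.9
Slice 4: Δl = 2.4/cos29.4° = 2.755 m; N'_4 = 39·cos29.4° − 0·2.755 = 34.0; c'Δl = 9.37; W sinα = 19.1
Σc'Δl = 35.0 kN/m; ΣN' = 213.3 kN/m; ΣW sinα = 44.9 kN/m
Resisting = 35.0 + 213.3·tan20.5° = 35.0 + 79.8 = 114.7 kN/m
FS = 114.7 / 44.9 = 2.553

FS = 2.55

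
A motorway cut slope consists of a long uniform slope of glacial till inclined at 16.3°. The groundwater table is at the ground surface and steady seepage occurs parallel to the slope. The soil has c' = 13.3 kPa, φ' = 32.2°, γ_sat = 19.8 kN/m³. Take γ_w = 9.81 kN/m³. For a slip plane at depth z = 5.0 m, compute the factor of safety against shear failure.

FS = 1.59

With seepage parallel to the slope and the water table at the surface, the effective normal stress on the slip plane uses the buoyant unit weight γ' = γ_sat − γ_w while the driving shear stress uses γ_sat:
FS = [c' + γ' z cos²β tanφ'] / [γ_sat z sinβ cosβ]
γ' = 19.8 − 9.81 = 9.99 kN/m³
Numerator = 13.3 + 9.99·5.0·cos²16.3°·tan32.2° = 13.3 + 9.99·5.0·0.9212·0.6297 = 42.277 kPa
Denominator = 19.8·5.0·sin16.3°·cos16.3° = 19.8·5.0·0.2807·0.9598 = 26.669 kPa
FS = 42.277 / 26.669 = 1.585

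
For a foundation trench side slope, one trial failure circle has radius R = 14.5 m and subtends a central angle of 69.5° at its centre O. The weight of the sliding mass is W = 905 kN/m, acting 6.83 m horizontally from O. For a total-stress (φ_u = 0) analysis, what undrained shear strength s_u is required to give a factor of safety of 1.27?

FS = s_u·L_a·R / (W·d), so s_u = FS·W·d / (L_a·R).
Arc length L_a = R·θ = 14.5·(69.5°·π/180) = 14.5·1.2130 = 17.59 m
s_u = 1.27·905·6.83 / (17.59·14.5) = 7850.1 / 255.03 = 30.78 kPa

s_u = 30.8 kPa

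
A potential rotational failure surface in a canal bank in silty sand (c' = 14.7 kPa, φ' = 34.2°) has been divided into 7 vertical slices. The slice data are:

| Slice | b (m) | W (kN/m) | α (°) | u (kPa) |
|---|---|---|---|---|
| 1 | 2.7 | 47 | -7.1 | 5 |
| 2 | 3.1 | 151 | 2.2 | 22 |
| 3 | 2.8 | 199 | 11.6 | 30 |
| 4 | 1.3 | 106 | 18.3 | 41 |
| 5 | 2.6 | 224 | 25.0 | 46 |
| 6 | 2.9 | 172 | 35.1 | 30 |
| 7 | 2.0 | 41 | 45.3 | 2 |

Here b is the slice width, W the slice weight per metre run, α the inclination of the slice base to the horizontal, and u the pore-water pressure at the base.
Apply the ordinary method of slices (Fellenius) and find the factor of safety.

FS = 1.87

Ordinary method of slices: FS = Σ[c'·Δl_i + (W_i cosα_i − u_i·Δl_i)·tanφ'] / Σ W_i sinα_i, with Δl_i = b_i / cosα_i.
Slice 1: Δl = 2.7/cos(-7.1°) = 2.721 m; N'_1 = 47·cos(-7.1°) − 5·2.721 = 33.0; c'Δl = 40.00; W sinα = -5.8
Slice 2: Δl = 3.1/cos2.2° = 3.102 m; N'_2 = 151·cos2.2° − 22·3.102 = 82.6; c'Δl = 45.60; W sinα = 5.8
Slice 3: Δl = 2.8/cos11.6° = 2.858 m; N'_3 = 199·cos11.6° − 30·2.858 = 109.2; c'Δl = 42.02; W sinα = 40.0
Slice 4: Δl = 1.3/cos18.3° = 1.369 m; N'_4 = 106·cos18.3° − 41·1.369 = 44.5; c'Δl = 20.13; W sinα = 33.3
Slice 5: Δl = 2.6/cos25.0° = 2.869 m; N'_5 = 224·cos25.0° − 46·2.869 = 71.0; c'Δl = 42.17; W sinα = 94.7
Slice 6: Δl = 2.9/cos35.1° = 3.545 m; N'_6 = 172·cos35.1° − 30·3.545 = 34.4; c'Δl = 52.11; W sinα = 98.9
Slice 7: Δl = 2.0/cos45.3° = 2.843 m; N'_7 = 41·cos45.3° − 2·2.843 = 23.2; c'Δl = 41.80; W sinα = 29.1
Σc'Δl = 283.8 kN/m; ΣN' = 397.9 kN/m; ΣW sinα = 296.0 kN/m
Resisting = 283.8 + 397.9·tan34.2° = 283.8 + 270.4 = 554.3 kN/m
FS = 554.3 / 296.0 = 1.873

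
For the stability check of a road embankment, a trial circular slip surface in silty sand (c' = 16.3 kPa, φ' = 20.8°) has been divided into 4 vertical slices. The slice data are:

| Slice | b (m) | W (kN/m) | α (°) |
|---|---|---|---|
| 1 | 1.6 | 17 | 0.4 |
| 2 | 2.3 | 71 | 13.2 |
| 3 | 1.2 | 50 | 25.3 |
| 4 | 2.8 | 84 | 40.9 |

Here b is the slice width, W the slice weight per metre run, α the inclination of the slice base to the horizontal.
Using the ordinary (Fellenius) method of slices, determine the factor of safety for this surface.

FS = 2.38

Ordinary method of slices: FS = Σ[c'·Δl_i + (W_i cosα_i)·tanφ'] / Σ W_i sinα_i, with Δl_i = b_i / cosα_i.
Slice 1: Δl = 1.6/cos0.4° = 1.600 m; N'_1 = 17·cos0.4° = 17.0; c'Δl = 26.08; W sinα = 0.1
Slice 2: Δl = 2.3/cos13.2° = 2.362 m; N'_2 = 71·cos13.2° = 69.1; c'Δl = 38.51; W sinα = 16.2
Slice 3: Δl = 1.2/cos25.3° = 1.327 m; N'_3 = 50·cos25.3° = 45.2; c'Δl = 21.64; W sinα = 21.4
Slice 4: Δl = 2.8/cos40.9° = 3.704 m; N'_4 = 84·cos40.9° = 63.5; c'Δl = 60.38; W sinα = 55.0
Σc'Δl = 146.6 kN/m; ΣN' = 194.8 kN/m; ΣW sinα = 92.7 kN/m
Resisting = 146.6 + 194.8·tan20.8° = 146.6 + 74.0 = 220.6 kN/m
FS = 220.6 / 92.7 = 2.380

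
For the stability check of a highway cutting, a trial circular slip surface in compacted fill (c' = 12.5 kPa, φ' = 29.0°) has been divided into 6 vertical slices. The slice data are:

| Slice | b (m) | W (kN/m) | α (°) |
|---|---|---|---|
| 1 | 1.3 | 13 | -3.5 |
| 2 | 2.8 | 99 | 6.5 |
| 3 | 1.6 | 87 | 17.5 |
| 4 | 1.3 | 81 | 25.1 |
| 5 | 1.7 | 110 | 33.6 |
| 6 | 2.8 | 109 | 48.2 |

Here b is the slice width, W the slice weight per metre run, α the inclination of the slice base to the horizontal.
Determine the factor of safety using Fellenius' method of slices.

Ordinary method of slices: FS = Σ[c'·Δl_i + (W_i cosα_i)·tanφ'] / Σ W_i sinα_i, with Δl_i = b_i / cosα_i.
Slice 1: Δl = 1.3/cos(-3.5°) = 1.302 m; N'_1 = 13·cos(-3.5°) = 13.0; c'Δl = 16.28; W sinα = -0.8
Slice 2: Δl = 2.8/cos6.5° = 2.818 m; N'_2 = 99·cos6.5° = 98.4; c'Δl = 35.23; W sinα = 11.2
Slice 3: Δl = 1.6/cos17.5° = 1.678 m; N'_3 = 87·cos17.5° = 83.0; c'Δl = 20.97; W sinα = 26.2
Slice 4: Δl = 1.3/cos25.1° = 1.436 m; N'_4 = 81·cos25.1° = 73.4; c'Δl = 17.94; W sinα = 34.4
Slice 5: Δl = 1.7/cos33.6° = 2.041 m; N'_5 = 110·cos33.6° = 91.6; c'Δl = 25.51; W sinα = 60.9
Slice 6: Δl = 2.8/cos48.2° = 4.201 m; N'_6 = 109·cos48.2° = 72.7; c'Δl = 52.51; W sinα = 81.3
Σc'Δl = 168.4 kN/m; ΣN' = 431.9 kN/m; ΣW sinα = 213.1 kN/m
Resisting = 168.4 + 431.9·tan29.0° = 168.4 + 239.4 = 407.9 kN/m
FS = 407.9 / 213.1 = 1.914

FS = 1.91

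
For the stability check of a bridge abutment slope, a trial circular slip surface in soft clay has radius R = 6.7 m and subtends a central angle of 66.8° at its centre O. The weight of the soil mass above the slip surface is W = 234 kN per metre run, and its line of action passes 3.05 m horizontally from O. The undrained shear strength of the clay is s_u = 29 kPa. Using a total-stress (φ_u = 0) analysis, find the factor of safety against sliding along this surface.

Taking moments about the centre O, the resisting moment is provided by the undrained shear strength acting along the arc:
Arc length L_a = R·θ = 6.7·(66.8°·π/180) = 6.7·1.1659 = 7.81 m
M_R = s_u·L_a·R = 29·7.81·6.7 = 1517.8 kN·m/m
M_D = W·d = 234·3.05 = 713.7 kN·m/m
FS = M_R / M_D = 1517.8 / 713.7 = 2.127

FS = 2.13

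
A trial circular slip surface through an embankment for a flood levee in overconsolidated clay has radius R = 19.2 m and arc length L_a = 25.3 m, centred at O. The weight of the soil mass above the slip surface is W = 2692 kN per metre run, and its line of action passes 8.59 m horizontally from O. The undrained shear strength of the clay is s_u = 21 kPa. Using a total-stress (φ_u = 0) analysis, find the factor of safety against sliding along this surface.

FS = 0.44

Taking moments about the centre O, the resisting moment is provided by the undrained shear strength acting along the arc:
M_R = s_u·L_a·R = 21·25.30·19.2 = 10201.0 kN·m/m
M_D = W·d = 2692·8.59 = 23124.3 kN·m/m
FS = M_R / M_D = 10201.0 / 23124.3 = 0.441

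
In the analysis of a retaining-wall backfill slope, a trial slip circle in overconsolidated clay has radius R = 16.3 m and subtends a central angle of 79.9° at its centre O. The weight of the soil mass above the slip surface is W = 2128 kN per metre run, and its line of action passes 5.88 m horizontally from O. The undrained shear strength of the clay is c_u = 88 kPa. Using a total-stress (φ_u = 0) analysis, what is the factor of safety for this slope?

FS = 2.61

Taking moments about the centre O, the resisting moment is provided by the undrained shear strength acting along the arc:
Arc length L_a = R·θ = 16.3·(79.9°·π/180) = 16.3·1.3945 = 22.73 m
M_R = c_u·L_a·R = 88·22.73·16.3 = 32604.8 kN·m/m
M_D = W·d = 2128·5.88 = 12512.6 kN·m/m
FS = M_R / M_D = 32604.8 / 12512.6 = 2.606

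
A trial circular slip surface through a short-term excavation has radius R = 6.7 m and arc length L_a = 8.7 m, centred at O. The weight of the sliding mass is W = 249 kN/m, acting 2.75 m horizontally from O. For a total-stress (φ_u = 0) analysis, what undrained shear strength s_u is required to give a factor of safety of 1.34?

s_u = 15.7 kPa

FS = s_u·L_a·R / (W·d), so s_u = FS·W·d / (L_a·R).
s_u = 1.34·249·2.75 / (8.70·6.7) = 917.6 / 58.29 = 15.74 kPa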